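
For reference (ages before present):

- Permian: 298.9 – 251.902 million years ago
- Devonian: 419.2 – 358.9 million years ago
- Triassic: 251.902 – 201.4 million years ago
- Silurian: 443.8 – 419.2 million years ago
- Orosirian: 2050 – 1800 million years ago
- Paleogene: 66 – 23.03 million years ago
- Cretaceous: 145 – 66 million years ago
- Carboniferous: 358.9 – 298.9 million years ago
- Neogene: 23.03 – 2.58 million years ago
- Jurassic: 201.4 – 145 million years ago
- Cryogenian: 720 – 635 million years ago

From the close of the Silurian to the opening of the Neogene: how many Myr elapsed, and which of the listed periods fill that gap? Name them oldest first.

396.17 million years; Devonian, Carboniferous, Permian, Triassic, Jurassic, Cretaceous, Paleogene

End of Silurian = 419.2 Ma; start of Neogene = 23.03 Ma.
Gap = 419.2 − 23.03 = 396.17 Myr.
Periods wholly inside 419.2–23.03 Ma: Devonian (419.2–358.9), Carboniferous (358.9–298.9), Permian (298.9–251.902), Triassic (251.902–201.4), Jurassic (201.4–145), Cretaceous (145–66), Paleogene (66–23.03).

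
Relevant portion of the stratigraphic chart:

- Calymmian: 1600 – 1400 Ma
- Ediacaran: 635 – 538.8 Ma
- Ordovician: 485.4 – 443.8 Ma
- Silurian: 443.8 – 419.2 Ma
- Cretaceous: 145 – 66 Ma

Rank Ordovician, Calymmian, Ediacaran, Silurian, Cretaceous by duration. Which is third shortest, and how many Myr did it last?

Cretaceous, 79 million years

Start − end for each: Ordovician 485.4 − 443.8 = 41.6; Calymmian 1600 − 1400 = 200; Ediacaran 635 − 538.8 = 96.2; Silurian 443.8 − 419.2 = 24.6; Cretaceous 145 − 66 = 79.
Ranking these from shortest: Silurian < Ordovician < Cretaceous < Ediacaran < Calymmian.
Position 3 in that ranking is Cretaceous, which lasted 79 Myr.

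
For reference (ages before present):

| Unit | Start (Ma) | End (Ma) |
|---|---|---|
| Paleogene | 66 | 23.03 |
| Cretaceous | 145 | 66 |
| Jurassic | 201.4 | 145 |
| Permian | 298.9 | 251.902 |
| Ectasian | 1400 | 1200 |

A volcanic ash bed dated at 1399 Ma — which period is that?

Ectasian

1399 Ma lies between 1400 and 1200 Ma, so it falls in the Ectasian.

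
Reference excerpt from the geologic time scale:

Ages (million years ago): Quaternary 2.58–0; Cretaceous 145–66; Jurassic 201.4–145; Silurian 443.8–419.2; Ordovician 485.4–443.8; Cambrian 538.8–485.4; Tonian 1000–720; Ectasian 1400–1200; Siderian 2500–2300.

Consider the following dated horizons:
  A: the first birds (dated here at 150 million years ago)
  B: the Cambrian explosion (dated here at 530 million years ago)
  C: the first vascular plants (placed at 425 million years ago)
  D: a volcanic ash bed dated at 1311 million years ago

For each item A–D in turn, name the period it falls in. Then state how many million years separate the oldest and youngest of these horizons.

Match each age against the start–end ranges in the excerpt: A = 150 Ma → Jurassic (201.4–145); B = 530 Ma → Cambrian (538.8–485.4); C = 425 Ma → Silurian (443.8–419.2); D = 1311 Ma → Ectasian (1400–1200).
The largest age is 1311 Ma and the smallest is 150 Ma; their difference is 1161 Myr.

A — Jurassic; B — Cambrian; C — Silurian; D — Ectasian; span 1161 million years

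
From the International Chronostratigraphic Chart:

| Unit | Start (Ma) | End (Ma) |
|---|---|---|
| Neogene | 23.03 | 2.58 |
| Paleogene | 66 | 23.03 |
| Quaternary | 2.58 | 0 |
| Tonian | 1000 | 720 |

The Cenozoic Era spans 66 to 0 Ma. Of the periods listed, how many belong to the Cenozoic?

3

Periods inside 66–0 Ma: Paleogene, Neogene, Quaternary — 3 in total.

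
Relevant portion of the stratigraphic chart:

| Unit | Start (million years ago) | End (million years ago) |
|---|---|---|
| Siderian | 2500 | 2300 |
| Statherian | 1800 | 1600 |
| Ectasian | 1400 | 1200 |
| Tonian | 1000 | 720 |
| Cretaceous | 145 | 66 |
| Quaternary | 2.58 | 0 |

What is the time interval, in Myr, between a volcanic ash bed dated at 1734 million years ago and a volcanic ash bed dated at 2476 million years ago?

2476 − 1734 = 742 million years.

742 million years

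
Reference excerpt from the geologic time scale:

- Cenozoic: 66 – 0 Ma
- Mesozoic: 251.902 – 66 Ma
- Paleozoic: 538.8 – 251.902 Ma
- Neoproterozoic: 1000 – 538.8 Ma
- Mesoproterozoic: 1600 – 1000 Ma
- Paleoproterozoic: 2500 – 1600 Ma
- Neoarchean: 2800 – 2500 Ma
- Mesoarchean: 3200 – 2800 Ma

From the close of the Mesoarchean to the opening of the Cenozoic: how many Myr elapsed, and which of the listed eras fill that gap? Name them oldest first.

The Mesoarchean closes at 2800 Ma and the Cenozoic opens at 66 Ma, so the interval is 2800 − 66 = 2734 Myr.
An era fits inside if it starts at or after 2800 Ma and ends at or before 66 Ma; oldest first that gives Neoarchean, Paleoproterozoic, Mesoproterozoic, Neoproterozoic, Paleozoic, Mesozoic.

2734 million years; Neoarchean, Paleoproterozoic, Mesoproterozoic, Neoproterozoic, Paleozoic, Mesozoic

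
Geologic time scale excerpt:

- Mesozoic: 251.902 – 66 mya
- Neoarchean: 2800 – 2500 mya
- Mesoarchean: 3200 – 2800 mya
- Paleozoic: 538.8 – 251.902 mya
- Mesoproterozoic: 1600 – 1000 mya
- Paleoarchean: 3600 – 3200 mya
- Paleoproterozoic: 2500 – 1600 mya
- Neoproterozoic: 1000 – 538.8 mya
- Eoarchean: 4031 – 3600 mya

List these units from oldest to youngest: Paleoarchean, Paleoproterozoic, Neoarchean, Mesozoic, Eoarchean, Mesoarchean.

Sorting by start age (descending Ma, since larger Ma = older): Eoarchean start 4031, Paleoarchean start 3600, Mesoarchean start 3200, Neoarchean start 2800, Paleoproterozoic start 2500, Mesozoic start 251.902.

Eoarchean, Paleoarchean, Mesoarchean, Neoarchean, Paleoproterozoic, Mesozoic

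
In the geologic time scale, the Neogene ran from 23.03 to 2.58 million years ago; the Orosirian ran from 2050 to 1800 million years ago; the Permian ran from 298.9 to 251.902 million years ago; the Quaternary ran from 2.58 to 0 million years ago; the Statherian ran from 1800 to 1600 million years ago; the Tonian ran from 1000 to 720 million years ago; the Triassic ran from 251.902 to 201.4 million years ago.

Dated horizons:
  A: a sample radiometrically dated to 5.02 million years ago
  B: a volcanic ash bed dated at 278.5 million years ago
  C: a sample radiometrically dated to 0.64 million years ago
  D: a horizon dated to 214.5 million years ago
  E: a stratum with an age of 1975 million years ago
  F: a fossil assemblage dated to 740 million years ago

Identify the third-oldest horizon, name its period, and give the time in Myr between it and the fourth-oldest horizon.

Larger Ma means older, so oldest first: E 1975 > F 740 > B 278.5 > D 214.5 > A 5.02 > C 0.64.
Counting 3 along gives B (278.5 Ma); the excerpt puts that inside the Permian, 298.9–251.902 Ma.
Next in line is D (214.5 Ma), and 278.5 − 214.5 = 64 Myr.

B, in the Permian; 64 million years to D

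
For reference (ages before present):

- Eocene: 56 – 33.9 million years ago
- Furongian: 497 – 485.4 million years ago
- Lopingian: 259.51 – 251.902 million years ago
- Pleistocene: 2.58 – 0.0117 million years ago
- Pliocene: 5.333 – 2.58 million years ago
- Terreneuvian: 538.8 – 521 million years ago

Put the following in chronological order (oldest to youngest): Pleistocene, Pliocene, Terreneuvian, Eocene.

Terreneuvian, then Eocene, then Pliocene, then Pleistocene

The oldest of these is Terreneuvian (starts 538.8 Ma) and the youngest is Pleistocene (ends 0.0117 Ma).
In between, by decreasing start age: Eocene (56), Pliocene (5.333).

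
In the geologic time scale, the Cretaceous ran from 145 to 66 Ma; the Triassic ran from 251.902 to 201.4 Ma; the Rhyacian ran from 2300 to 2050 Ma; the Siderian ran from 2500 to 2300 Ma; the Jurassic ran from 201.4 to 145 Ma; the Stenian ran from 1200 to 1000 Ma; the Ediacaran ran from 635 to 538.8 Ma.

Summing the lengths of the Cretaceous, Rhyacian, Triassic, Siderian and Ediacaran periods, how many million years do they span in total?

675.702 million years

Each duration: Cretaceous = 79; Rhyacian = 250; Triassic = 50.502; Siderian = 200; Ediacaran = 96.2.
Sum: 79 + 250 + 50.502 + 200 + 96.2 = 675.702 Myr.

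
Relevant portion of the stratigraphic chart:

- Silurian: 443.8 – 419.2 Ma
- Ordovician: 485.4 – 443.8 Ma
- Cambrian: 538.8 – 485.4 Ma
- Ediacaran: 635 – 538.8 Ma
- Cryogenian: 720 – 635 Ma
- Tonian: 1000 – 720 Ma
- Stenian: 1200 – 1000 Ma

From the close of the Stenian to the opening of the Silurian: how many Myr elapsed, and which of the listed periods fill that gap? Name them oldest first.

556.2 million years; Tonian, Cryogenian, Ediacaran, Cambrian, Ordovician

End of Stenian = 1000 Ma; start of Silurian = 443.8 Ma.
Gap = 1000 − 443.8 = 556.2 Myr.
Periods wholly inside 1000–443.8 Ma: Tonian (1000–720), Cryogenian (720–635), Ediacaran (635–538.8), Cambrian (538.8–485.4), Ordovician (485.4–443.8).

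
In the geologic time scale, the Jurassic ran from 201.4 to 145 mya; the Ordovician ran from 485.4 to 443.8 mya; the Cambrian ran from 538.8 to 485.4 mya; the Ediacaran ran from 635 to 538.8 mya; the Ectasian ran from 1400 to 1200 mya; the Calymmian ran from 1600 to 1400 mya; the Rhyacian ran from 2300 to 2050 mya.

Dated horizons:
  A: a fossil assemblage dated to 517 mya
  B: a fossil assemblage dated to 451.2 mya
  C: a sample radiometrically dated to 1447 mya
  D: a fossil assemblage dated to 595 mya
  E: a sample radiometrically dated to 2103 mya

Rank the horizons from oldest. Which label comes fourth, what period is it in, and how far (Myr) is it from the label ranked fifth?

Larger Ma means older, so oldest first: E 2103 > C 1447 > D 595 > A 517 > B 451.2.
Counting 4 along gives A (517 Ma); the excerpt puts that inside the Cambrian, 538.8–485.4 Ma.
Next in line is B (451.2 Ma), and 517 − 451.2 = 65.8 Myr.

A, in the Cambrian; 65.8 million years to B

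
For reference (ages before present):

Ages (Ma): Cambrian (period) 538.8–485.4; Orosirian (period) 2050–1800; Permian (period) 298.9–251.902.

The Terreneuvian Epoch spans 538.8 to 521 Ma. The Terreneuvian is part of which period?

Cambrian

The Terreneuvian (538.8–521 Ma) lies entirely within 538.8–485.4 Ma, the Cambrian Period.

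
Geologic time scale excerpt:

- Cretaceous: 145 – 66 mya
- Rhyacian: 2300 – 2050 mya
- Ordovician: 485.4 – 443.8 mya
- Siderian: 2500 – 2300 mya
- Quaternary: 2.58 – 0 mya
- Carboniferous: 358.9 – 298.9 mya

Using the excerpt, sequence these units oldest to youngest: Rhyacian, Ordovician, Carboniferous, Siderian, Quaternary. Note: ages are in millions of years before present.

Siderian, Rhyacian, Ordovician, Carboniferous, Quaternary

Read off each span (Ma): Rhyacian 2300–2050; Ordovician 485.4–443.8; Carboniferous 358.9–298.9; Siderian 2500–2300; Quaternary 2.58–0.
Larger Ma is older, so oldest→youngest is Siderian, Rhyacian, Ordovician, Carboniferous, Quaternary.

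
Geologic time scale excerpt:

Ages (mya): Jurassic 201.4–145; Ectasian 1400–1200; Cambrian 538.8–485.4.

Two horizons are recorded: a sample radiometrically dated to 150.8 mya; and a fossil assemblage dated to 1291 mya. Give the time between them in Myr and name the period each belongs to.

1140.2 million years apart; the first in the Jurassic, the second in the Ectasian

Elapsed time: 1291 − 150.8 = 1140.2 Myr.
150.8 Ma lies within 201.4–145 Ma: Jurassic.
1291 Ma lies within 1400–1200 Ma: Ectasian.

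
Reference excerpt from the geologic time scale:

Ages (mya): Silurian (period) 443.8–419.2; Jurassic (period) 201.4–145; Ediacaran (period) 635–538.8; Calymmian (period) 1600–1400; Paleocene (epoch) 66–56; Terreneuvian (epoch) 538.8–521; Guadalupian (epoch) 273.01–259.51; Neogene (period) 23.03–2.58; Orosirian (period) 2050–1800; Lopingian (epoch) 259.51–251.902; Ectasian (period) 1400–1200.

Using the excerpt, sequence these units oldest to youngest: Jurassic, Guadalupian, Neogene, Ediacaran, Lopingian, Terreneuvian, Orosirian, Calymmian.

Read off each span (Ma): Jurassic 201.4–145; Guadalupian 273.01–259.51; Neogene 23.03–2.58; Ediacaran 635–538.8; Lopingian 259.51–251.902; Terreneuvian 538.8–521; Orosirian 2050–1800; Calymmian 1600–1400.
Larger Ma is older, so oldest→youngest is Orosirian, Calymmian, Ediacaran, Terreneuvian, Guadalupian, Lopingian, Jurassic, Neogene.

Orosirian, Calymmian, Ediacaran, Terreneuvian, Guadalupian, Lopingian, Jurassic, Neogene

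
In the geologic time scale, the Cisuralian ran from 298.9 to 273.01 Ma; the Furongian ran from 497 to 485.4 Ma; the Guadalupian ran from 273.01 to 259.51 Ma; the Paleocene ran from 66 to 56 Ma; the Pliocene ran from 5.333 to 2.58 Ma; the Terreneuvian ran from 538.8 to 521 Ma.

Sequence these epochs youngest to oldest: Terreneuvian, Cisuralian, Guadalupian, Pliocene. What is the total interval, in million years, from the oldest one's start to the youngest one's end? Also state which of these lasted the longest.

From the excerpt: Terreneuvian 538.8–521; Cisuralian 298.9–273.01; Guadalupian 273.01–259.51; Pliocene 5.333–2.58 (Ma).
Larger Ma is earlier, so the oldest is Terreneuvian and the youngest is Pliocene; youngest to oldest: Pliocene, Guadalupian, Cisuralian, Terreneuvian.
Oldest start 538.8 minus youngest end 2.58 gives 536.22 Myr overall.
Individual lengths (start − end): Pliocene 2.753; Cisuralian 25.89; Guadalupian 13.5; Terreneuvian 17.8. The largest is Cisuralian at 25.89 Myr.

Pliocene, Guadalupian, Cisuralian, Terreneuvian; total span 536.22 Myr; longest is Cisuralian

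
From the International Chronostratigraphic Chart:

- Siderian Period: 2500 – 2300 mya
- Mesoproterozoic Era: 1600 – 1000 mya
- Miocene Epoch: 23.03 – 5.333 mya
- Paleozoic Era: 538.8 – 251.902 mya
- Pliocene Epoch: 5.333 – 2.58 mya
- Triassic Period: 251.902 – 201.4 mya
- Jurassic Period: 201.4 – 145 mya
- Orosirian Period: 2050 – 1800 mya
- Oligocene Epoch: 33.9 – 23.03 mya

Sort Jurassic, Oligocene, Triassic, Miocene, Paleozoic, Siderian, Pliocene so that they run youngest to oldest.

Read off each span (Ma): Jurassic 201.4–145; Oligocene 33.9–23.03; Triassic 251.902–201.4; Miocene 23.03–5.333; Paleozoic 538.8–251.902; Siderian 2500–2300; Pliocene 5.333–2.58.
Larger Ma is older, so oldest→youngest is Siderian, Paleozoic, Triassic, Jurassic, Oligocene, Miocene, Pliocene; reverse it for youngest→oldest.

Pliocene, then Miocene, then Oligocene, then Jurassic, then Triassic, then Paleozoic, then Siderian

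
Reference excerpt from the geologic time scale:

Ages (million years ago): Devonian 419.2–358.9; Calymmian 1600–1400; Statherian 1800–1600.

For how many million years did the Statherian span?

200 million years

1800 − 1600 = 200 million years.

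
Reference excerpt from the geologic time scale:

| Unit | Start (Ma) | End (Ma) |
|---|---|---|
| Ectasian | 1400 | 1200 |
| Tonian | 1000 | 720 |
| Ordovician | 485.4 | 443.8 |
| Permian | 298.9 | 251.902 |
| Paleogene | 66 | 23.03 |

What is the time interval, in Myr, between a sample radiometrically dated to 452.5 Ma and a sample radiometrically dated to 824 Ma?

824 − 452.5 = 371.5 million years.

371.5 million years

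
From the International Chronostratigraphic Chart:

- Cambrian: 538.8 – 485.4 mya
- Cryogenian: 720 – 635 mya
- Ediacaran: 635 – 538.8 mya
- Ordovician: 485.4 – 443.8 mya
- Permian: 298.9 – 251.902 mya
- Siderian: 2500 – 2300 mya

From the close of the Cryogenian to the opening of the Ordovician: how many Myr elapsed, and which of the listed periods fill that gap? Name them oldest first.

End of Cryogenian = 635 Ma; start of Ordovician = 485.4 Ma.
Gap = 635 − 485.4 = 149.6 Myr.
Periods wholly inside 635–485.4 Ma: Ediacaran (635–538.8), Cambrian (538.8–485.4).

149.6 million years; Ediacaran, Cambrian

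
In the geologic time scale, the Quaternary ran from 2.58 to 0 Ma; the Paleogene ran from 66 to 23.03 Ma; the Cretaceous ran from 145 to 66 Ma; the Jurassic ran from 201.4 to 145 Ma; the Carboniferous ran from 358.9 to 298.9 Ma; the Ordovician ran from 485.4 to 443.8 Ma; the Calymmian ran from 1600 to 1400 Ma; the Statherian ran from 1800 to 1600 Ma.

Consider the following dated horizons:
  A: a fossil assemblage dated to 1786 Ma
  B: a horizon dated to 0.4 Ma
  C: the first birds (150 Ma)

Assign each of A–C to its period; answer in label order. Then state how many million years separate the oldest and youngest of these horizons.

A — Statherian; B — Quaternary; C — Jurassic; span 1785.6 million years

A: 1786 Ma lies in 1800–1600 Ma, so Statherian.
B: 0.4 Ma lies in 2.58–0 Ma, so Quaternary.
C: 150 Ma lies in 201.4–145 Ma, so Jurassic.
Oldest = 1786 Ma, youngest = 0.4 Ma → span 1785.6 Myr.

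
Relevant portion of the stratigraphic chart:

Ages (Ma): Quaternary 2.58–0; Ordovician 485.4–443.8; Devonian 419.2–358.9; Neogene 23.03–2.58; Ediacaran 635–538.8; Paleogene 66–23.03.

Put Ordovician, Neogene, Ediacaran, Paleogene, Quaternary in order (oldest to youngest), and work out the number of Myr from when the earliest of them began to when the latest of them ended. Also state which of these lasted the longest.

Ediacaran → Ordovician → Paleogene → Neogene → Quaternary; total span 635 Myr; longest is Ediacaran

From the excerpt: Ordovician 485.4–443.8; Neogene 23.03–2.58; Ediacaran 635–538.8; Paleogene 66–23.03; Quaternary 2.58–0 (Ma).
Larger Ma is earlier, so the oldest is Ediacaran and the youngest is Quaternary; oldest to youngest: Ediacaran, Ordovician, Paleogene, Neogene, Quaternary.
Oldest start 635 minus youngest end 0 gives 635 Myr overall.
Individual lengths (start − end): Quaternary 2.58; Neogene 20.45; Ordovician 41.6; Ediacaran 96.2; Paleogene 42.97. The largest is Ediacaran at 96.2 Myr.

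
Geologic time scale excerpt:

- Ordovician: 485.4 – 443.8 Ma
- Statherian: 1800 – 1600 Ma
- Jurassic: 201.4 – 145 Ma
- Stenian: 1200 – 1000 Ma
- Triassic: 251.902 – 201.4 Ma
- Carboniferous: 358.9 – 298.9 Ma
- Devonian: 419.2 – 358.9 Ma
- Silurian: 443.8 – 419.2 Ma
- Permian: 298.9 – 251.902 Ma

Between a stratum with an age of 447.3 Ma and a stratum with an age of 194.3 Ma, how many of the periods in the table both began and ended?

447.3 Ma sits inside the Ordovician (485.4–443.8) and 194.3 Ma inside the Jurassic (201.4–145); neither of those is wholly between the two dates.
The listed periods lying completely between them are Silurian, Devonian, Carboniferous, Permian, Triassic — 5 in all.

5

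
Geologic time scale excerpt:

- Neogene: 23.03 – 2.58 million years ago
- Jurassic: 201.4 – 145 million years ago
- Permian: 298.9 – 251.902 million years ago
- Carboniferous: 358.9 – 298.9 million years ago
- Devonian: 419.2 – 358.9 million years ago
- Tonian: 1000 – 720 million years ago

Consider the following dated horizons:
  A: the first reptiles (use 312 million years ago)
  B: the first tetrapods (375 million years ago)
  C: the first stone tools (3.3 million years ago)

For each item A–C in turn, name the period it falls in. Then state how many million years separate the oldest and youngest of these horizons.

Match each age against the start–end ranges in the excerpt: A = 312 Ma → Carboniferous (358.9–298.9); B = 375 Ma → Devonian (419.2–358.9); C = 3.3 Ma → Neogene (23.03–2.58).
The largest age is 375 Ma and the smallest is 3.3 Ma; their difference is 371.7 Myr.

A — Carboniferous; B — Devonian; C — Neogene; span 371.7 million years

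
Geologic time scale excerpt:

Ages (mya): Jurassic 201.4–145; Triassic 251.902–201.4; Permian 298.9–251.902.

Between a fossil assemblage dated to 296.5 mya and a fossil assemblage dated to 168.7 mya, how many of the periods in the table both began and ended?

1

The older date is 296.5 Ma and the younger is 168.7 Ma.
Periods with start < 296.5 and end > 168.7 Ma: Triassic (251.902–201.4).
That is 1 complete period.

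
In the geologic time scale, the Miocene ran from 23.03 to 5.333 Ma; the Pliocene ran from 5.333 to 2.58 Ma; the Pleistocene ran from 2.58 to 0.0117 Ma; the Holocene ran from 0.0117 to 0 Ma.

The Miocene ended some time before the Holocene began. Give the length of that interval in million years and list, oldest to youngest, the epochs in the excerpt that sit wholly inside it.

5.3213 million years; Pliocene, Pleistocene

End of Miocene = 5.333 Ma; start of Holocene = 0.0117 Ma.
Gap = 5.333 − 0.0117 = 5.3213 Myr.
Epochs wholly inside 5.333–0.0117 Ma: Pliocene (5.333–2.58), Pleistocene (2.58–0.0117).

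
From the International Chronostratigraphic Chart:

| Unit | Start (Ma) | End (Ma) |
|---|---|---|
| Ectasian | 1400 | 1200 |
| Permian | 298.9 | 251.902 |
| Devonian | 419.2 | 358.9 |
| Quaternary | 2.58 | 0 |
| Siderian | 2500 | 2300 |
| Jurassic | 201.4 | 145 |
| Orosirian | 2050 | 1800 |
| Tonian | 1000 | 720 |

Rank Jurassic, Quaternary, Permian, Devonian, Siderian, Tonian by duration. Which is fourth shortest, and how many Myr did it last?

Start − end for each: Jurassic 201.4 − 145 = 56.4; Quaternary 2.58 − 0 = 2.58; Permian 298.9 − 251.902 = 46.998; Devonian 419.2 − 358.9 = 60.3; Siderian 2500 − 2300 = 200; Tonian 1000 − 720 = 280.
Ranking these from shortest: Quaternary < Permian < Jurassic < Devonian < Siderian < Tonian.
Position 4 in that ranking is Devonian, which lasted 60.3 Myr.

Devonian, 60.3 million years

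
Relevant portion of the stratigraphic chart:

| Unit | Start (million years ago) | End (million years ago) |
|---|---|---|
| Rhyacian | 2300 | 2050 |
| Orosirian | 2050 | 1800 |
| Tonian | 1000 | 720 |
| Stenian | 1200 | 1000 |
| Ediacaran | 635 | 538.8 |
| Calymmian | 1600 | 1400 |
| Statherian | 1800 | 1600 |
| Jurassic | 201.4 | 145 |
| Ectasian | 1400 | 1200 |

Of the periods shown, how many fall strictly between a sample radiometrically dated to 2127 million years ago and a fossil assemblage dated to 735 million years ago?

The older date is 2127 Ma and the younger is 735 Ma.
Periods with start < 2127 and end > 735 Ma: Orosirian (2050–1800), Statherian (1800–1600), Calymmian (1600–1400), Ectasian (1400–1200), Stenian (1200–1000).
That is 5 complete periods.

5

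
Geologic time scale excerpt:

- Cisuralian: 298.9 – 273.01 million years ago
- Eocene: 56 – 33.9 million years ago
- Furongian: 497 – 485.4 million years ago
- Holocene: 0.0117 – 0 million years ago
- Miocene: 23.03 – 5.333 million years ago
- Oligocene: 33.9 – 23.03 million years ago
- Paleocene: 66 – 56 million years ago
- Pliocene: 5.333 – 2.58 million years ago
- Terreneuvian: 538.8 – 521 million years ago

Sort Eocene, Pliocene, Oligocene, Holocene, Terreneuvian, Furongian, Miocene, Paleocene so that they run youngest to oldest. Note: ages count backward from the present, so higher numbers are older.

Read off each span (Ma): Eocene 56–33.9; Pliocene 5.333–2.58; Oligocene 33.9–23.03; Holocene 0.0117–0; Terreneuvian 538.8–521; Furongian 497–485.4; Miocene 23.03–5.333; Paleocene 66–56.
Larger Ma is older, so oldest→youngest is Terreneuvian, Furongian, Paleocene, Eocene, Oligocene, Miocene, Pliocene, Holocene; reverse it for youngest→oldest.

Holocene, Pliocene, Miocene, Oligocene, Eocene, Paleocene, Furongian, Terreneuvian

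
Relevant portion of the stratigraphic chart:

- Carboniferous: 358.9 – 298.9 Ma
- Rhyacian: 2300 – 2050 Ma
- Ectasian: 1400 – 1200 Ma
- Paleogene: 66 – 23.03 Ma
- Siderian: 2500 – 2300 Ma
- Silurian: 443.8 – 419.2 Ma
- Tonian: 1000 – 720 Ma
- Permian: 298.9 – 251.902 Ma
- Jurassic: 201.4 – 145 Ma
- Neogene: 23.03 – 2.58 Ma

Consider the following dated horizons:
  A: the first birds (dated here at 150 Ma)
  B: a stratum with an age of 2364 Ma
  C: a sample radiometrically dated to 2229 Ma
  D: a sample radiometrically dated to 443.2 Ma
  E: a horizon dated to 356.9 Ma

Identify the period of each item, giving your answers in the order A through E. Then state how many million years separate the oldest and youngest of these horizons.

A: 150 Ma lies in 201.4–145 Ma, so Jurassic.
B: 2364 Ma lies in 2500–2300 Ma, so Siderian.
C: 2229 Ma lies in 2300–2050 Ma, so Rhyacian.
D: 443.2 Ma lies in 443.8–419.2 Ma, so Silurian.
E: 356.9 Ma lies in 358.9–298.9 Ma, so Carboniferous.
Oldest = 2364 Ma, youngest = 150 Ma → span 2214 Myr.

A — Jurassic; B — Siderian; C — Rhyacian; D — Silurian; E — Carboniferous; span 2214 million years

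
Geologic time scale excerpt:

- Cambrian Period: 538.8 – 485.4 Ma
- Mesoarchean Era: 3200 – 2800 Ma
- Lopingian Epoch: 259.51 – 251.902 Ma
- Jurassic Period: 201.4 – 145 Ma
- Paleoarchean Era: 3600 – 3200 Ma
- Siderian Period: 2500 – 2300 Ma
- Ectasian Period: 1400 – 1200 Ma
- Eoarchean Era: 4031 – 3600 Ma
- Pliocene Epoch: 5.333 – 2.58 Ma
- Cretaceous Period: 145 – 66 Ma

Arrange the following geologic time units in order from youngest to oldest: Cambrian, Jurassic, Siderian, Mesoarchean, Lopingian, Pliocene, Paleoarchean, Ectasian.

Pliocene, then Jurassic, then Lopingian, then Cambrian, then Ectasian, then Siderian, then Mesoarchean, then Paleoarchean

Sorting by start age (ascending Ma, since larger Ma = older): Pliocene began 5.333, Jurassic began 201.4, Lopingian began 259.51, Cambrian began 538.8, Ectasian began 1400, Siderian began 2500, Mesoarchean began 3200, Paleoarchean began 3600.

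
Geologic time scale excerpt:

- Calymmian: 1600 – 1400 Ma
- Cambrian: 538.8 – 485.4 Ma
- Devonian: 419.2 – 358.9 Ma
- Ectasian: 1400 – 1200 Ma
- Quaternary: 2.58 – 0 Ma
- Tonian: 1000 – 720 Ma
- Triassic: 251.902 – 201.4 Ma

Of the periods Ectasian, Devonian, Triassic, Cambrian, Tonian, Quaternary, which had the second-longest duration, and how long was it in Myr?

Ectasian, 200 million years

Durations: Ectasian 200; Devonian 60.3; Triassic 50.502; Cambrian 53.4; Tonian 280; Quaternary 2.58 Myr.
Sorted longest-first: Tonian (280), Ectasian (200), Devonian (60.3), Cambrian (53.4), Triassic (50.502), Quaternary (2.58).
The second longest is Ectasian at 200 Myr.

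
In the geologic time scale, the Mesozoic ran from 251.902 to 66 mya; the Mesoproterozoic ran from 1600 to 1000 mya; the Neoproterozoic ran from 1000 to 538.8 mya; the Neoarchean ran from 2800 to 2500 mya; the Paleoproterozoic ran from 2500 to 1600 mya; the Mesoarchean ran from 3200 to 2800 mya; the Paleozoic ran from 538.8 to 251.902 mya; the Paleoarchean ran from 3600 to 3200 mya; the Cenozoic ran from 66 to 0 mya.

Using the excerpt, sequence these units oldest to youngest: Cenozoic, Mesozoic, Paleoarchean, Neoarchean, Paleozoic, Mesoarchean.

The oldest of these is Paleoarchean (starts 3600 Ma) and the youngest is Cenozoic (ends 0 Ma).
In between, by decreasing start age: Mesoarchean (3200), Neoarchean (2800), Paleozoic (538.8), Mesozoic (251.902).

Paleoarchean, Mesoarchean, Neoarchean, Paleozoic, Mesozoic, Cenozoic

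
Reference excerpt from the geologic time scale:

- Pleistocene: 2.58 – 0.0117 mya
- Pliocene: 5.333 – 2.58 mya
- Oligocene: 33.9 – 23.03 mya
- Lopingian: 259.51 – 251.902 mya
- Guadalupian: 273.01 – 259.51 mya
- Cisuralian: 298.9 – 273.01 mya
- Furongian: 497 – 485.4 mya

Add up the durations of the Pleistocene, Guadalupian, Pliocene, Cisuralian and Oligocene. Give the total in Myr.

Each duration: Pleistocene = 2.5683; Guadalupian = 13.5; Pliocene = 2.753; Cisuralian = 25.89; Oligocene = 10.87.
Sum: 2.5683 + 13.5 + 2.753 + 25.89 + 10.87 = 55.5813 Myr.

55.5813 million years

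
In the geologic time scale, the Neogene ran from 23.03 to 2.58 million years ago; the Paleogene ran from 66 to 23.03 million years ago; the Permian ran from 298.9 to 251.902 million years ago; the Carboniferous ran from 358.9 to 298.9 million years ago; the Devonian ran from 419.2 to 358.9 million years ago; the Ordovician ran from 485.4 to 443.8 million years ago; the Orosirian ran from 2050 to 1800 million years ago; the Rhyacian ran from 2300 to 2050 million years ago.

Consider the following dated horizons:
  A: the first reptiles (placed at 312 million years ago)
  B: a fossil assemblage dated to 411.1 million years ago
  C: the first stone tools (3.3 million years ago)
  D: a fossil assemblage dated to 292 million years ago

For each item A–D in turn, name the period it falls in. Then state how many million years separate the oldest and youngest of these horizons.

A — Carboniferous; B — Devonian; C — Neogene; D — Permian; span 407.8 million years

A: 312 Ma lies in 358.9–298.9 Ma, so Carboniferous.
B: 411.1 Ma lies in 419.2–358.9 Ma, so Devonian.
C: 3.3 Ma lies in 23.03–2.58 Ma, so Neogene.
D: 292 Ma lies in 298.9–251.902 Ma, so Permian.
Oldest = 411.1 Ma, youngest = 3.3 Ma → span 407.8 Myr.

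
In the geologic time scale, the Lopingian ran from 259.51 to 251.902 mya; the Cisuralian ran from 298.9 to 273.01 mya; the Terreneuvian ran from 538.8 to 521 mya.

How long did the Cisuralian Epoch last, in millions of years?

298.9 − 273.01 = 25.89 million years.

25.89 million years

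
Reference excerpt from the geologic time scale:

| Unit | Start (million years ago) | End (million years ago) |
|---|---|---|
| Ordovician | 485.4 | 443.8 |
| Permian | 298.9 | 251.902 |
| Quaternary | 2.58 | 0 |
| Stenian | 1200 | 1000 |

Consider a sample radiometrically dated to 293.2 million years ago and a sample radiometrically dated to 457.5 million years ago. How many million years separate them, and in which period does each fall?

164.3 million years apart; the first in the Permian, the second in the Ordovician

Elapsed time: 457.5 − 293.2 = 164.3 Myr.
293.2 Ma lies within 298.9–251.902 Ma: Permian.
457.5 Ma lies within 485.4–443.8 Ma: Ordovician.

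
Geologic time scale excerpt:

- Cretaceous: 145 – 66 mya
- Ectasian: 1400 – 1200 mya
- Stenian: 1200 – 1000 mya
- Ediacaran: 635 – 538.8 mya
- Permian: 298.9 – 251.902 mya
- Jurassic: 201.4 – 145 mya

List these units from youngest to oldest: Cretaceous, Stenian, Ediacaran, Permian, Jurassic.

Cretaceous, Jurassic, Permian, Ediacaran, Stenian

Sorting by start age (ascending Ma, since larger Ma = older): Cretaceous start 145, Jurassic start 201.4, Permian start 298.9, Ediacaran start 635, Stenian start 1200.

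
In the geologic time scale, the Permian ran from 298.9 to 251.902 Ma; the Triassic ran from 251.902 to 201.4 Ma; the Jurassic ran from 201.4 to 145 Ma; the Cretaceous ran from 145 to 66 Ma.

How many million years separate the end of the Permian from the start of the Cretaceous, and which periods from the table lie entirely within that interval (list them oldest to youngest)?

The Permian closes at 251.902 Ma and the Cretaceous opens at 145 Ma, so the interval is 251.902 − 145 = 106.902 Myr.
A period fits inside if it starts at or after 251.902 Ma and ends at or before 145 Ma; oldest first that gives Triassic, Jurassic.

106.902 million years; Triassic, Jurassic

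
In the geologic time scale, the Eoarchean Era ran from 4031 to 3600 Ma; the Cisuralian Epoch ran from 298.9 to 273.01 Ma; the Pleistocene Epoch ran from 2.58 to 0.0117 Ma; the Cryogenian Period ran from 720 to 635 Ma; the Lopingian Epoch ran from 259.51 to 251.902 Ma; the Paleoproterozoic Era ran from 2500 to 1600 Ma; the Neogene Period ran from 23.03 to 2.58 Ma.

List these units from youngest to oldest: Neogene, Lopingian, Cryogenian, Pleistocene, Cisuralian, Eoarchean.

The oldest of these is Eoarchean (starts 4031 Ma) and the youngest is Pleistocene (ends 0.0117 Ma).
In between, by decreasing start age: Cryogenian (720), Cisuralian (298.9), Lopingian (259.51), Neogene (23.03).
Listing youngest first means reversing that sequence.

Pleistocene, Neogene, Lopingian, Cisuralian, Cryogenian, Eoarchean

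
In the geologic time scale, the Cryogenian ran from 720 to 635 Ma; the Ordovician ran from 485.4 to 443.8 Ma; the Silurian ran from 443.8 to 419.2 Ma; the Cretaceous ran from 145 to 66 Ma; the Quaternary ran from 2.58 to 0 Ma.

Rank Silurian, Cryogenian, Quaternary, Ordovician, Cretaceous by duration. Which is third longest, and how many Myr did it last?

Durations: Silurian 24.6; Cryogenian 85; Quaternary 2.58; Ordovician 41.6; Cretaceous 79 Myr.
Sorted longest-first: Cryogenian (85), Cretaceous (79), Ordovician (41.6), Silurian (24.6), Quaternary (2.58).
The third longest is Ordovician at 41.6 Myr.

Ordovician, 41.6 million years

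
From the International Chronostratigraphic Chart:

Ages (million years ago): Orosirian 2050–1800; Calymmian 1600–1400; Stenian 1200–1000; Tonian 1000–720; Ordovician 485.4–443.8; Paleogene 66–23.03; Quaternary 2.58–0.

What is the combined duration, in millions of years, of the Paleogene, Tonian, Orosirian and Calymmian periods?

Duration is start − end for each: (66 − 23.03) + (1000 − 720) + (2050 − 1800) + (1600 − 1400).
That is 42.97 + 280 + 250 + 200, which totals 772.97 million years.

772.97 million years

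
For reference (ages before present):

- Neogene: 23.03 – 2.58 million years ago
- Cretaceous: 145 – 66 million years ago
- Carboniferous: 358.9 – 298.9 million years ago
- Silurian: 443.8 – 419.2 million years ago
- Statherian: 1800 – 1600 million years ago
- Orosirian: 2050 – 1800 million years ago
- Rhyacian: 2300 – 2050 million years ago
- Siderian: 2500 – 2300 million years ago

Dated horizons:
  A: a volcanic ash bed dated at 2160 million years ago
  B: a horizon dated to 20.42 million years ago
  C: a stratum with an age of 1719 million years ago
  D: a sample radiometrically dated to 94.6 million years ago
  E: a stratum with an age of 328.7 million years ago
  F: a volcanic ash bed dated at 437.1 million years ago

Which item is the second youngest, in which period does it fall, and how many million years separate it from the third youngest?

Sorted youngest-first by Ma: B (20.42), D (94.6), E (328.7), F (437.1), C (1719), A (2160).
The second youngest is D at 94.6 Ma, which lies in 145–66 Ma: the Cretaceous.
The third youngest is E at 328.7 Ma; separation = |94.6 − 328.7| = 234.1 Myr.

D, in the Cretaceous; 234.1 million years to E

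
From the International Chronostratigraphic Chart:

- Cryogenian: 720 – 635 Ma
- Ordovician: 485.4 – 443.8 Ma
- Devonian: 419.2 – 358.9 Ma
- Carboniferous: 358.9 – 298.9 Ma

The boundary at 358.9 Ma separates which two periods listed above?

Devonian and Carboniferous

The Devonian ends at 358.9 Ma and the Carboniferous begins at 358.9 Ma, so they share that boundary.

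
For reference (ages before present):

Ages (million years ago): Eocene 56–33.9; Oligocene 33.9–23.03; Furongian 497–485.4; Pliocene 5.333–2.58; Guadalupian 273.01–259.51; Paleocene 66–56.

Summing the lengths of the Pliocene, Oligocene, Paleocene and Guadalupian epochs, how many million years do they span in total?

Each duration: Pliocene = 2.753; Oligocene = 10.87; Paleocene = 10; Guadalupian = 13.5.
Sum: 2.753 + 10.87 + 10 + 13.5 = 37.123 Myr.

37.123 million years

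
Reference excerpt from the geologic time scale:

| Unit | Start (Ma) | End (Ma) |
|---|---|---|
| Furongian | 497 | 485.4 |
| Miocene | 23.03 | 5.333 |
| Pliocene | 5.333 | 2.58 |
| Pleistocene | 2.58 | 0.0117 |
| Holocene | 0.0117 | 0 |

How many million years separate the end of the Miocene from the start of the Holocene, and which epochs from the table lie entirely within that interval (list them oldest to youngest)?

5.3213 million years; Pliocene, Pleistocene

The Miocene closes at 5.333 Ma and the Holocene opens at 0.0117 Ma, so the interval is 5.333 − 0.0117 = 5.3213 Myr.
An epoch fits inside if it starts at or after 5.333 Ma and ends at or before 0.0117 Ma; oldest first that gives Pliocene, Pleistocene.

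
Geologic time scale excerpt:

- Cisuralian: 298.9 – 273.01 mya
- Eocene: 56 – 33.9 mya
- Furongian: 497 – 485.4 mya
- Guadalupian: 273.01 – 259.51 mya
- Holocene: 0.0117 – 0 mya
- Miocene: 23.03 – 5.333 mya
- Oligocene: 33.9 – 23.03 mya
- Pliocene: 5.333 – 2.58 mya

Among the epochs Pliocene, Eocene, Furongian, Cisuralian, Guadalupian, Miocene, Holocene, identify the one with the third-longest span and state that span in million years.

Miocene, 17.697 million years

Durations: Pliocene 2.753; Eocene 22.1; Furongian 11.6; Cisuralian 25.89; Guadalupian 13.5; Miocene 17.697; Holocene 0.0117 Myr.
Sorted longest-first: Cisuralian (25.89), Eocene (22.1), Miocene (17.697), Guadalupian (13.5), Furongian (11.6), Pliocene (2.753), Holocene (0.0117).
The third longest is Miocene at 17.697 Myr.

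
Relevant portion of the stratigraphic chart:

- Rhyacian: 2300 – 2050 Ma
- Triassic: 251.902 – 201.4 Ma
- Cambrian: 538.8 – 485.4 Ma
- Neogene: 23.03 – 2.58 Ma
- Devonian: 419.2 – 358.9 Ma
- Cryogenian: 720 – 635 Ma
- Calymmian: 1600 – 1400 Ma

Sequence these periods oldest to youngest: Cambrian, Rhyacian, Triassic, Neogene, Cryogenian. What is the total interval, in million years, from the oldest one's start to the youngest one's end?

Start ages (Ma): Rhyacian 2300, Cryogenian 720, Cambrian 538.8, Triassic 251.902, Neogene 23.03.
Ordered oldest to youngest: Rhyacian, Cryogenian, Cambrian, Triassic, Neogene.
Span = 2300 − 2.58 = 2297.42 Myr.

Rhyacian, Cryogenian, Cambrian, Triassic, Neogene; total span 2297.42 Myr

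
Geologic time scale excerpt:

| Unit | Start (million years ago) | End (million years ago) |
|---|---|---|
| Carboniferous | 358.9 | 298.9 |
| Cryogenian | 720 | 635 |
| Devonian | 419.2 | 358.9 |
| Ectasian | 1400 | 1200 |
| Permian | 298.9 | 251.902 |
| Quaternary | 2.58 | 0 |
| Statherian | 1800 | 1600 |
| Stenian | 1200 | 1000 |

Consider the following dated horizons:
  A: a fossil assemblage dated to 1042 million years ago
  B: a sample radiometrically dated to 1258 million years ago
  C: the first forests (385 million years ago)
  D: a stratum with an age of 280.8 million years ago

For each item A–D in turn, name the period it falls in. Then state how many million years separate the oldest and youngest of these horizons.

A — Stenian; B — Ectasian; C — Devonian; D — Permian; span 977.2 million years

Match each age against the start–end ranges in the excerpt: A = 1042 Ma → Stenian (1200–1000); B = 1258 Ma → Ectasian (1400–1200); C = 385 Ma → Devonian (419.2–358.9); D = 280.8 Ma → Permian (298.9–251.902).
The largest age is 1258 Ma and the smallest is 280.8 Ma; their difference is 977.2 Myr.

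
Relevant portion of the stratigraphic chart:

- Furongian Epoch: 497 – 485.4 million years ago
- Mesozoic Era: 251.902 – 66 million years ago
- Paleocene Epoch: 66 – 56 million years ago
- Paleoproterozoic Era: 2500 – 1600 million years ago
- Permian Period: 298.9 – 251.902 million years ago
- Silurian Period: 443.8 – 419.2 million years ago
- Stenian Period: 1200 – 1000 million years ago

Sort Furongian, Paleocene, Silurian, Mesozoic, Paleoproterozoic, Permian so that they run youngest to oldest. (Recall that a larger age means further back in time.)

Paleocene → Mesozoic → Permian → Silurian → Furongian → Paleoproterozoic

The oldest of these is Paleoproterozoic (starts 2500 Ma) and the youngest is Paleocene (ends 56 Ma).
In between, by decreasing start age: Furongian (497), Silurian (443.8), Permian (298.9), Mesozoic (251.902).
Listing youngest first means reversing that sequence.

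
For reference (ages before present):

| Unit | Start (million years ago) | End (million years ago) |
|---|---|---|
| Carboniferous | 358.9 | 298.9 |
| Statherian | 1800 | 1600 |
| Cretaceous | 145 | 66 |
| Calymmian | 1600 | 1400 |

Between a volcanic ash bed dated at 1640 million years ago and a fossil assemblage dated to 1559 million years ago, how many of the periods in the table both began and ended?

The older date is 1640 Ma and the younger is 1559 Ma.
No period both begins after 1640 Ma and ends before 1559 Ma, so the count is 0.

0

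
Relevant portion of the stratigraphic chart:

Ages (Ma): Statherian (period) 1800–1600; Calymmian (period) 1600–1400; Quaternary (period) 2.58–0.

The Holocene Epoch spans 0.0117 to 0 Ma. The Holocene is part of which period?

Quaternary

The Holocene (0.0117–0 Ma) lies entirely within 2.58–0 Ma, the Quaternary Period.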